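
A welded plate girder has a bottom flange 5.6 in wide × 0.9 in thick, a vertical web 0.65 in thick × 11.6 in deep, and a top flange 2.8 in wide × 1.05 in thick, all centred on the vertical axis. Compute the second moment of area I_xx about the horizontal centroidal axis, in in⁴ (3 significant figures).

Treat the section as a set of non-overlapping primitives; coordinates are from the bounding-box lower-left.
Bottom plate: 5.6 × 0.9, A = 5.04 in², y = 0.45 in, Ī = 0.3402 in⁴.
Web plate: 0.65 × 11.6, A = 7.54 in², y = 6.7 in, Ī = 84.549 in⁴.
Top plate: 2.8 × 1.05, A = 2.94 in², y = 13.025 in, Ī = 0.27011 in⁴.
Centroid: ȳ = ΣA·y / ΣA = 5.8685 in.
Transfer each piece to the horizontal centroidal axis using Ī + A·d² with d = y − 5.8685:
  bottom plate: d = -5.4185 in → contributes +148.32 in⁴
  web plate: d = 0.83148 in → contributes +89.761 in⁴
  top plate: d = 7.1565 in → contributes +150.84 in⁴
Total I = 388.92 in⁴.

I_xx ≈ 389 in⁴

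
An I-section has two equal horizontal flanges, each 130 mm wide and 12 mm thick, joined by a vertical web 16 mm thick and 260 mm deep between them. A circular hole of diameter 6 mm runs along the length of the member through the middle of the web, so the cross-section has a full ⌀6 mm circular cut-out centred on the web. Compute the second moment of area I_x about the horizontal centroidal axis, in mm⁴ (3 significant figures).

I_x ≈ 8.12 × 10⁷ mm⁴

Break the section into simple shapes (no overlaps), measuring from the bottom-left corner of the bounding box.
Bottom flange: 130 × 12, A = 1 560 mm², y = 6 mm, Ī = 18 720 mm⁴.
Web: 16 × 260, A = 4 160 mm², y = 142 mm, Ī = 23 434 667 mm⁴.
Top flange: 130 × 12, A = 1 560 mm², y = 278 mm, Ī = 18 720 mm⁴.
Hole (subtracted): ⌀6, A = 28.274 mm², y = 142 mm, Ī = 63.617 mm⁴.
By symmetry the centroid is at mid-height, ȳ = 142 mm.
Transfer each piece to the horizontal centroidal axis using Ī + A·d² with d = y − 142:
  bottom flange: d = -136 mm → contributes +28 872 480 mm⁴
  web: d = 0 mm → contributes +23 434 667 mm⁴
  top flange: d = 136 mm → contributes +28 872 480 mm⁴
  hole: d = 0 mm → contributes −63.617 mm⁴
Total I = 81 179 563 mm⁴.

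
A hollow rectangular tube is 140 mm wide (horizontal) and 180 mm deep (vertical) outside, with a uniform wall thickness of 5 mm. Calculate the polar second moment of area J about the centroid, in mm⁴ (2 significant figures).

Treat the section as a set of non-overlapping primitives; coordinates are from the bounding-box lower-left.
Outer rectangle: 140 × 180, A = 25 200 mm², y = 90 mm, Ī = 68 040 000 mm⁴.
Inner void (subtracted): 130 × 170, A = 22 100 mm², y = 90 mm, Ī = 53 224 167 mm⁴.
By symmetry the centroid is at mid-height, ȳ = 90 mm.
All pieces are centred on the centroidal x-axis, so I = ΣĪ (holes subtracted) = 14 815 833 mm⁴.
Repeating about the centroidal y-axis gives I_y = 10 035 833 mm⁴.
Polar second moment: J = I_x + I_y = 24 851 667 mm⁴.

J ≈ 2.5 × 10⁷ mm⁴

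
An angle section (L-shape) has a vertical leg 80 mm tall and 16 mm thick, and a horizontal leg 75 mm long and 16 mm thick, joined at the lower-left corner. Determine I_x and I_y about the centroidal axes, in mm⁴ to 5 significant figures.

Treat the section as a set of non-overlapping primitives; coordinates are from the bounding-box lower-left.
Vertical leg: 16 × 80, A = 1 280 mm², y = 40 mm, Ī = 682666.7 mm⁴.
Horizontal leg (remainder): 59 × 16, A = 944 mm², y = 8 mm, Ī = 20138.67 mm⁴.
Centroid: ȳ = ΣA·y / ΣA = 26.41727 mm.
Transfer each piece to the centroidal x-axis using Ī + A·d² with d = y − 26.41727:
  vertical leg: d = 13.58273 mm → contributes +918814.7 mm⁴
  horizontal leg (remainder): d = -18.41727 mm → contributes +340339.4 mm⁴
Total I = 1 259 154 mm⁴.
For the y-axis: x̄ = 23.91727 mm.
Repeating about the centroidal y-axis gives I_y = 1 065 174 mm⁴.

I_x ≈ 1.2592 × 10⁶ mm⁴, I_y ≈ 1.0652 × 10⁶ mm⁴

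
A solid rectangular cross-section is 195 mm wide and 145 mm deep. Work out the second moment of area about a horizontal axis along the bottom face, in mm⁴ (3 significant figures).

The section: 195 × 145, A = 28 275 mm², y = 72.5 mm, Ī = 49 540 156 mm⁴.
Transfer it to the bottom edge using Ī + A·d² with d = y − 0:
  the section: d = 72.5 mm → contributes +198 160 625 mm⁴
Total I = 198 160 625 mm⁴.

I_base ≈ 1.98 × 10⁸ mm⁴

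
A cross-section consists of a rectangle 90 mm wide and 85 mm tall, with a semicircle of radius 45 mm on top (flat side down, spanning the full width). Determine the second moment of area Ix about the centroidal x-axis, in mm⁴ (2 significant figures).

Ix ≈ 1.4 × 10⁷ mm⁴

Treat the section as a set of non-overlapping primitives; coordinates are from the bounding-box lower-left.
Rectangular body: 90 × 85, A = 7 650 mm², y = 42.5 mm, Ī = 4 605 938 mm⁴.
Semicircular cap: semicircle r = 45, A = 3 181 mm², y = 104.1 mm, Ī = 450 072 mm⁴.
Centroid: ȳ = ΣA·y / ΣA = 60.59 mm.
Transfer each piece to the centroidal x-axis using Ī + A·d² with d = y − 60.59:
  rectangular body: d = -18.09 mm → contributes +7 109 548 mm⁴
  semicircular cap: d = 43.51 mm → contributes +6 471 275 mm⁴
Total I = 13 580 823 mm⁴.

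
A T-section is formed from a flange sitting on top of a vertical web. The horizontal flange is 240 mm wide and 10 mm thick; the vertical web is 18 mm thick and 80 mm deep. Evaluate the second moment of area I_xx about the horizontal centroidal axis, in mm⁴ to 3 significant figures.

Decompose the section into non-overlapping parts with the origin at the bottom-left of its bounding rectangle.
Flange: 240 × 10, A = 2 400 mm², y = 85 mm, Ī = 20 000 mm⁴.
Web: 18 × 80, A = 1 440 mm², y = 40 mm, Ī = 768 000 mm⁴.
Centroid: ȳ = ΣA·y / ΣA = 68.125 mm.
Transfer each piece to the horizontal centroidal axis using Ī + A·d² with d = y − 68.125:
  flange: d = 16.875 mm → contributes +703 438 mm⁴
  web: d = -28.125 mm → contributes +1 907 063 mm⁴
Total I = 2 610 500 mm⁴.

I_xx ≈ 2.61 × 10⁶ mm⁴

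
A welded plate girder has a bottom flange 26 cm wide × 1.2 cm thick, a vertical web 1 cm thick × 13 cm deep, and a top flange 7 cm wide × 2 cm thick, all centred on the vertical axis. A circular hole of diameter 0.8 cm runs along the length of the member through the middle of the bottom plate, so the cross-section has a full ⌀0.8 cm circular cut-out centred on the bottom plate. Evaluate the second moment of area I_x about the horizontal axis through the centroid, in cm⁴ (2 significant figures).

I_x ≈ 2300 cm⁴

Treat the section as a set of non-overlapping primitives; coordinates are from the bounding-box lower-left.
Bottom plate: 26 × 1.2, A = 31.2 cm², y = 0.6 cm, Ī = 3.744 cm⁴.
Web plate: 1 × 13, A = 13 cm², y = 7.7 cm, Ī = 183.1 cm⁴.
Top plate: 7 × 2, A = 14 cm², y = 15.2 cm, Ī = 4.667 cm⁴.
Hole (subtracted): ⌀0.8, A = 0.5027 cm², y = 0.6 cm, Ī = 0.02011 cm⁴.
Centroid: ȳ = ΣA·y / ΣA = 5.742 cm.
Transfer each piece to the horizontal axis through the centroid using Ī + A·d² with d = y − 5.742:
  bottom plate: d = -5.142 cm → contributes +828.8 cm⁴
  web plate: d = 1.958 cm → contributes +232.9 cm⁴
  top plate: d = 9.458 cm → contributes +1 257 cm⁴
  hole: d = -5.142 cm → contributes −13.31 cm⁴
Total I = 2 305 cm⁴.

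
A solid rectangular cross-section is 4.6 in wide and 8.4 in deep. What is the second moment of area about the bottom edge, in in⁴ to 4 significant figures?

The section: 4.6 × 8.4, A = 38.64 in², y = 4.2 in, Ī = 227.203 in⁴.
Transfer it to a horizontal axis along the bottom face using Ī + A·d² with d = y − 0:
  the section: d = 4.2 in → contributes +908.813 in⁴
Total I = 908.813 in⁴.

I_base ≈ 908.8 in⁴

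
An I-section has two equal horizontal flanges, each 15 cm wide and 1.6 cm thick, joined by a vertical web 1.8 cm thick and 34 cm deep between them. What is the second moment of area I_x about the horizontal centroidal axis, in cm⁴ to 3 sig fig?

Decompose the section into non-overlapping parts with the origin at the bottom-left of its bounding rectangle.
Bottom flange: 15 × 1.6, A = 24 cm², y = 0.8 cm, Ī = 5.12 cm⁴.
Web: 1.8 × 34, A = 61.2 cm², y = 18.6 cm, Ī = 5895.6 cm⁴.
Top flange: 15 × 1.6, A = 24 cm², y = 36.4 cm, Ī = 5.12 cm⁴.
By symmetry the centroid is at mid-height, ȳ = 18.6 cm.
Transfer each piece to the horizontal centroidal axis using Ī + A·d² with d = y − 18.6:
  bottom flange: d = -17.8 cm → contributes +7609.3 cm⁴
  web: d = 0 cm → contributes +5895.6 cm⁴
  top flange: d = 17.8 cm → contributes +7609.3 cm⁴
Total I = 21 114 cm⁴.

I_x ≈ 2.11 × 10⁴ cm⁴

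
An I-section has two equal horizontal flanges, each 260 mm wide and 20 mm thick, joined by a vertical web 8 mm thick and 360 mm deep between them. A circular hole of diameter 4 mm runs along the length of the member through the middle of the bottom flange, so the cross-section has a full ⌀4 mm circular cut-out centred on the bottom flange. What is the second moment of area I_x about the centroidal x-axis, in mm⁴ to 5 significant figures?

I_x ≈ 4.0644 × 10⁸ mm⁴

Break the section into simple shapes (no overlaps), measuring from the bottom-left corner of the bounding box.
Bottom flange: 260 × 20, A = 5 200 mm², y = 10 mm, Ī = 173333.3 mm⁴.
Web: 8 × 360, A = 2 880 mm², y = 200 mm, Ī = 31 104 000 mm⁴.
Top flange: 260 × 20, A = 5 200 mm², y = 390 mm, Ī = 173333.3 mm⁴.
Hole (subtracted): ⌀4, A = 12.56637 mm², y = 10 mm, Ī = 12.56637 mm⁴.
Centroid: ȳ = ΣA·y / ΣA = 200.18 mm.
Transfer each piece to the centroidal x-axis using Ī + A·d² with d = y − 200.18:
  bottom flange: d = -190.18 mm → contributes +188 249 103 mm⁴
  web: d = -0.1799602 mm → contributes +31 104 093 mm⁴
  top flange: d = 189.82 mm → contributes +187 537 900 mm⁴
  hole: d = -190.18 mm → contributes −454518.3 mm⁴
Total I = 406 436 578 mm⁴.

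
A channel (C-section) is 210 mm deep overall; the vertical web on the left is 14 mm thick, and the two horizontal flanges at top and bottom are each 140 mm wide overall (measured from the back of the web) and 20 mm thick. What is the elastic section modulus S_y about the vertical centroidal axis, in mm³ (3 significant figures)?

S_y ≈ 1.78 × 10⁵ mm³

Split into non-overlapping primitives; take the origin at the lower-left of the bounding box.
Web: 14 × 210, A = 2 940 mm², x = 7 mm, Ī = 48 020 mm⁴.
Top flange (beyond web): 126 × 20, A = 2 520 mm², x = 77 mm, Ī = 3 333 960 mm⁴.
Bottom flange (beyond web): 126 × 20, A = 2 520 mm², x = 77 mm, Ī = 3 333 960 mm⁴.
Centroid: x̄ = ΣA·x / ΣA = 51.211 mm.
Transfer each piece to the vertical centroidal axis using Ī + A·d² with d = x − 51.211:
  web: d = -44.211 mm → contributes +5 794 458 mm⁴
  top flange (beyond web): d = 25.789 mm → contributes +5 010 004 mm⁴
  bottom flange (beyond web): d = 25.789 mm → contributes +5 010 004 mm⁴
Total I = 15 814 466 mm⁴.
Extreme fibre distance c = 88.789 mm; S = I/c = 178 112 mm³.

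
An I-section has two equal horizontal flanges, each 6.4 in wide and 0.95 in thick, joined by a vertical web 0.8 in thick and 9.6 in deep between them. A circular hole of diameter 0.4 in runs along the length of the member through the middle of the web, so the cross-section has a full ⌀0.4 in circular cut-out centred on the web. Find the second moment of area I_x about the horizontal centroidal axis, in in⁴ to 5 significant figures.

Break the section into simple shapes (no overlaps), measuring from the bottom-left corner of the bounding box.
Bottom flange: 6.4 × 0.95, A = 6.08 in², y = 0.475 in, Ī = 0.4572667 in⁴.
Web: 0.8 × 9.6, A = 7.68 in², y = 5.75 in, Ī = 58.9824 in⁴.
Top flange: 6.4 × 0.95, A = 6.08 in², y = 11.025 in, Ī = 0.4572667 in⁴.
Hole (subtracted): ⌀0.4, A = 0.1256637 in², y = 5.75 in, Ī = 0.001256637 in⁴.
By symmetry the centroid is at mid-height, ȳ = 5.75 in.
Transfer each piece to the horizontal centroidal axis using Ī + A·d² with d = y − 5.75:
  bottom flange: d = -5.275 in → contributes +169.6371 in⁴
  web: d = 0 in → contributes +58.9824 in⁴
  top flange: d = 5.275 in → contributes +169.6371 in⁴
  hole: d = 0 in → contributes −0.001256637 in⁴
Total I = 398.2553 in⁴.

I_x ≈ 398.26 in⁴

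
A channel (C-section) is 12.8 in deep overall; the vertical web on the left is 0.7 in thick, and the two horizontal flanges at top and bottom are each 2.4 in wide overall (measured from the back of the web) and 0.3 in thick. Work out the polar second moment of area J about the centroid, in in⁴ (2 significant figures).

Treat the section as a set of non-overlapping primitives; coordinates are from the bounding-box lower-left.
Web: 0.7 × 12.8, A = 8.96 in², y = 6.4 in, Ī = 122.3 in⁴.
Top flange (beyond web): 1.7 × 0.3, A = 0.51 in², y = 12.65 in, Ī = 0.003825 in⁴.
Bottom flange (beyond web): 1.7 × 0.3, A = 0.51 in², y = 0.15 in, Ī = 0.003825 in⁴.
By symmetry the centroid is at mid-height, ȳ = 6.4 in.
Transfer each piece to the centroidal x-axis using Ī + A·d² with d = y − 6.4:
  web: d = 0 in → contributes +122.3 in⁴
  top flange (beyond web): d = 6.25 in → contributes +19.93 in⁴
  bottom flange (beyond web): d = -6.25 in → contributes +19.93 in⁴
Total I = 162.2 in⁴.
For the y-axis: x̄ = 0.4726 in.
Repeating about the centroidal y-axis gives I_y = 1.93 in⁴.
Polar second moment: J = I_x + I_y = 164.1 in⁴.

J ≈ 160 in⁴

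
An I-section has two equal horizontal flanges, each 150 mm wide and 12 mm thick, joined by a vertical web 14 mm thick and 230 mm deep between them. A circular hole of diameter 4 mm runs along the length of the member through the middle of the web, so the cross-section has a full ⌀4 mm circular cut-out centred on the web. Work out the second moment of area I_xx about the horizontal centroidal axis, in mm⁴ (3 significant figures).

Decompose the section into non-overlapping parts with the origin at the bottom-left of its bounding rectangle.
Bottom flange: 150 × 12, A = 1 800 mm², y = 6 mm, Ī = 21 600 mm⁴.
Web: 14 × 230, A = 3 220 mm², y = 127 mm, Ī = 14 194 833 mm⁴.
Top flange: 150 × 12, A = 1 800 mm², y = 248 mm, Ī = 21 600 mm⁴.
Hole (subtracted): ⌀4, A = 12.566 mm², y = 127 mm, Ī = 12.566 mm⁴.
By symmetry the centroid is at mid-height, ȳ = 127 mm.
Transfer each piece to the horizontal centroidal axis using Ī + A·d² with d = y − 127:
  bottom flange: d = -121 mm → contributes +26 375 400 mm⁴
  web: d = 0 mm → contributes +14 194 833 mm⁴
  top flange: d = 121 mm → contributes +26 375 400 mm⁴
  hole: d = 0 mm → contributes −12.566 mm⁴
Total I = 66 945 621 mm⁴.

I_xx ≈ 6.69 × 10⁷ mm⁴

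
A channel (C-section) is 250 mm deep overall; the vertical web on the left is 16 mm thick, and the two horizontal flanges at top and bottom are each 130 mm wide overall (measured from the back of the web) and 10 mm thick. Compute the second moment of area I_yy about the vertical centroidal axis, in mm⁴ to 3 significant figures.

I_yy ≈ 8.69 × 10⁶ mm⁴

Break the section into simple shapes (no overlaps), measuring from the bottom-left corner of the bounding box.
Web: 16 × 250, A = 4 000 mm², x = 8 mm, Ī = 85 333 mm⁴.
Top flange (beyond web): 114 × 10, A = 1 140 mm², x = 73 mm, Ī = 1 234 620 mm⁴.
Bottom flange (beyond web): 114 × 10, A = 1 140 mm², x = 73 mm, Ī = 1 234 620 mm⁴.
Centroid: x̄ = ΣA·x / ΣA = 31.599 mm.
Transfer each piece to the vertical centroidal axis using Ī + A·d² with d = x − 31.599:
  web: d = -23.599 mm → contributes +2 312 933 mm⁴
  top flange (beyond web): d = 41.401 mm → contributes +3 188 655 mm⁴
  bottom flange (beyond web): d = 41.401 mm → contributes +3 188 655 mm⁴
Total I = 8 690 242 mm⁴.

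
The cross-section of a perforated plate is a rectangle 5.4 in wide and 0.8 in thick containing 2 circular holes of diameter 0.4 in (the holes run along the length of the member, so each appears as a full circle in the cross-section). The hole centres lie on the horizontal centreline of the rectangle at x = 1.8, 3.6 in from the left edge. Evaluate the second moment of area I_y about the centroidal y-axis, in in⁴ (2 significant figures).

Split into non-overlapping primitives; take the origin at the lower-left of the bounding box.
Plate: 5.4 × 0.8, A = 4.32 in², x = 2.7 in, Ī = 10.5 in⁴.
Hole 1 (subtracted): ⌀0.4, A = 0.1257 in², x = 1.8 in, Ī = 0.001257 in⁴.
Hole 2 (subtracted): ⌀0.4, A = 0.1257 in², x = 3.6 in, Ī = 0.001257 in⁴.
By symmetry the centroid is at mid-width, x̄ = 2.7 in.
Transfer each piece to the centroidal y-axis using Ī + A·d² with d = x − 2.7:
  plate: d = 0 in → contributes +10.5 in⁴
  hole 1: d = -0.9 in → contributes −0.103 in⁴
  hole 2: d = 0.9 in → contributes −0.103 in⁴
Total I = 10.29 in⁴.

I_y ≈ 10 in⁴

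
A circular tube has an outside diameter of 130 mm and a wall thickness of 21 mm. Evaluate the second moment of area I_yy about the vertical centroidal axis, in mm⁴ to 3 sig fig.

Decompose the section into non-overlapping parts with the origin at the bottom-left of its bounding rectangle.
Outer circle: ⌀130, A = 13 273 mm², x = 65 mm, Ī = 14 019 848 mm⁴.
Bore (subtracted): ⌀88, A = 6082.1 mm², x = 65 mm, Ī = 2 943 748 mm⁴.
By symmetry the centroid is at mid-width, x̄ = 65 mm.
All pieces are centred on the vertical centroidal axis, so I = ΣĪ (holes subtracted) = 11 076 100 mm⁴.

I_yy ≈ 1.11 × 10⁷ mm⁴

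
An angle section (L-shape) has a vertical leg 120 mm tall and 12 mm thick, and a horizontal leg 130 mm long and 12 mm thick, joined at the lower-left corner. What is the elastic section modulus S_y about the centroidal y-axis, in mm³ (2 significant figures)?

Treat the section as a set of non-overlapping primitives; coordinates are from the bounding-box lower-left.
Vertical leg: 12 × 120, A = 1 440 mm², x = 6 mm, Ī = 17 280 mm⁴.
Horizontal leg (remainder): 118 × 12, A = 1 416 mm², x = 71 mm, Ī = 1 643 032 mm⁴.
Centroid: x̄ = ΣA·x / ΣA = 38.23 mm.
Transfer each piece to the centroidal y-axis using Ī + A·d² with d = x − 38.23:
  vertical leg: d = -32.23 mm → contributes +1 512 824 mm⁴
  horizontal leg (remainder): d = 32.77 mm → contributes +3 163 925 mm⁴
Total I = 4 676 749 mm⁴.
Extreme fibre distance c = 91.77 mm; S = I/c = 50 960 mm³.

S_y ≈ 5.1 × 10⁴ mm³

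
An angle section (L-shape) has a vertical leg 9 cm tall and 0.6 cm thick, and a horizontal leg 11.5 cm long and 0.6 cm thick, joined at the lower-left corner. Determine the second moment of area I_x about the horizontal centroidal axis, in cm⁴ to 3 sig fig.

Treat the section as a set of non-overlapping primitives; coordinates are from the bounding-box lower-left.
Vertical leg: 0.6 × 9, A = 5.4 cm², y = 4.5 cm, Ī = 36.45 cm⁴.
Horizontal leg (remainder): 10.9 × 0.6, A = 6.54 cm², y = 0.3 cm, Ī = 0.1962 cm⁴.
Centroid: ȳ = ΣA·y / ΣA = 2.1995 cm.
Transfer each piece to the horizontal centroidal axis using Ī + A·d² with d = y − 2.1995:
  vertical leg: d = 2.3005 cm → contributes +65.028 cm⁴
  horizontal leg (remainder): d = -1.8995 cm → contributes +23.793 cm⁴
Total I = 88.822 cm⁴.

I_x ≈ 88.8 cm⁴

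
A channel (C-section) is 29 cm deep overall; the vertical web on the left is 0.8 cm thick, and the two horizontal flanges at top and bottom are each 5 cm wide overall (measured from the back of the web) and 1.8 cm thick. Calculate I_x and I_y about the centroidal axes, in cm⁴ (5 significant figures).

Treat the section as a set of non-overlapping primitives; coordinates are from the bounding-box lower-left.
Web: 0.8 × 29, A = 23.2 cm², y = 14.5 cm, Ī = 1625.933 cm⁴.
Top flange (beyond web): 4.2 × 1.8, A = 7.56 cm², y = 28.1 cm, Ī = 2.0412 cm⁴.
Bottom flange (beyond web): 4.2 × 1.8, A = 7.56 cm², y = 0.9 cm, Ī = 2.0412 cm⁴.
By symmetry the centroid is at mid-height, ȳ = 14.5 cm.
Transfer each piece to the centroidal x-axis using Ī + A·d² with d = y − 14.5:
  web: d = 0 cm → contributes +1625.933 cm⁴
  top flange (beyond web): d = 13.6 cm → contributes +1400.339 cm⁴
  bottom flange (beyond web): d = -13.6 cm → contributes +1400.339 cm⁴
Total I = 4426.611 cm⁴.
For the y-axis: x̄ = 1.38643 cm.
Repeating about the centroidal y-axis gives I_y = 80.67668 cm⁴.

I_x ≈ 4426.6 cm⁴, I_y ≈ 80.677 cm⁴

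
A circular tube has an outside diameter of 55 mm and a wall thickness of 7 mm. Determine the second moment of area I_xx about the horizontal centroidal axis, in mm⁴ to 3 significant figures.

Decompose the section into non-overlapping parts with the origin at the bottom-left of its bounding rectangle.
Outer circle: ⌀55, A = 2375.8 mm², y = 27.5 mm, Ī = 449 180 mm⁴.
Bore (subtracted): ⌀41, A = 1320.3 mm², y = 27.5 mm, Ī = 138 709 mm⁴.
By symmetry the centroid is at mid-height, ȳ = 27.5 mm.
All pieces are centred on the horizontal centroidal axis, so I = ΣĪ (holes subtracted) = 310 471 mm⁴.

I_xx ≈ 3.10 × 10⁵ mm⁴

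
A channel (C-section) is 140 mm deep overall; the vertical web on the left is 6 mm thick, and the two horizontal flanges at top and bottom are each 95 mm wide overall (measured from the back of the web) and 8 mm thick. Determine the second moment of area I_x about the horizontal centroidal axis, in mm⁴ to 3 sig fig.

I_x ≈ 7.58 × 10⁶ mm⁴

Split into non-overlapping primitives; take the origin at the lower-left of the bounding box.
Web: 6 × 140, A = 840 mm², y = 70 mm, Ī = 1 372 000 mm⁴.
Top flange (beyond web): 89 × 8, A = 712 mm², y = 136 mm, Ī = 3797.3 mm⁴.
Bottom flange (beyond web): 89 × 8, A = 712 mm², y = 4 mm, Ī = 3797.3 mm⁴.
By symmetry the centroid is at mid-height, ȳ = 70 mm.
Transfer each piece to the horizontal centroidal axis using Ī + A·d² with d = y − 70:
  web: d = 0 mm → contributes +1 372 000 mm⁴
  top flange (beyond web): d = 66 mm → contributes +3 105 269 mm⁴
  bottom flange (beyond web): d = -66 mm → contributes +3 105 269 mm⁴
Total I = 7 582 539 mm⁴.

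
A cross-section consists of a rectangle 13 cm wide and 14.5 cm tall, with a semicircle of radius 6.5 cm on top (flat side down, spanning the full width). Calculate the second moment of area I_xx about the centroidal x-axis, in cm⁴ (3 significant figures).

I_xx ≈ 8420 cm⁴

Split into non-overlapping primitives; take the origin at the lower-left of the bounding box.
Rectangular body: 13 × 14.5, A = 188.5 cm², y = 7.25 cm, Ī = 3302.7 cm⁴.
Semicircular cap: semicircle r = 6.5, A = 66.366 cm², y = 17.259 cm, Ī = 195.92 cm⁴.
Centroid: ȳ = ΣA·y / ΣA = 9.8562 cm.
Transfer each piece to the centroidal x-axis using Ī + A·d² with d = y − 9.8562:
  rectangular body: d = -2.6062 cm → contributes +4 583 cm⁴
  semicircular cap: d = 7.4025 cm → contributes +3832.6 cm⁴
Total I = 8415.6 cm⁴.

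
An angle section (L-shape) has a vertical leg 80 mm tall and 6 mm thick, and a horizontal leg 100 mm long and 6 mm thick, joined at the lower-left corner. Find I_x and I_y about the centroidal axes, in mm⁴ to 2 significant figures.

I_x ≈ 6.1 × 10⁵ mm⁴, I_y ≈ 1.1 × 10⁶ mm⁴

Treat the section as a set of non-overlapping primitives; coordinates are from the bounding-box lower-left.
Vertical leg: 6 × 80, A = 480 mm², y = 40 mm, Ī = 256 000 mm⁴.
Horizontal leg (remainder): 94 × 6, A = 564 mm², y = 3 mm, Ī = 1 692 mm⁴.
Centroid: ȳ = ΣA·y / ΣA = 20.01 mm.
Transfer each piece to the centroidal x-axis using Ī + A·d² with d = y − 20.01:
  vertical leg: d = 19.99 mm → contributes +447 779 mm⁴
  horizontal leg (remainder): d = -17.01 mm → contributes +164 908 mm⁴
Total I = 612 688 mm⁴.
For the y-axis: x̄ = 30.01 mm.
Repeating about the centroidal y-axis gives I_y = 1 065 008 mm⁴.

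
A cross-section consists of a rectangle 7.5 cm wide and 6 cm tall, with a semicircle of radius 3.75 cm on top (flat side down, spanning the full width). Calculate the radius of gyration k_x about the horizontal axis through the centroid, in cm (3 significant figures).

k_x ≈ 2.64 cm

Break the section into simple shapes (no overlaps), measuring from the bottom-left corner of the bounding box.
Rectangular body: 7.5 × 6, A = 45 cm², y = 3 cm, Ī = 135 cm⁴.
Semicircular cap: semicircle r = 3.75, A = 22.089 cm², y = 7.5915 cm, Ī = 21.705 cm⁴.
Centroid: ȳ = ΣA·y / ΣA = 4.5118 cm.
Transfer each piece to the horizontal axis through the centroid using Ī + A·d² with d = y − 4.5118:
  rectangular body: d = -1.5118 cm → contributes +237.85 cm⁴
  semicircular cap: d = 3.0798 cm → contributes +231.22 cm⁴
Total I = 469.07 cm⁴.
Radius of gyration: k = √(I/A) = √(469.07 / 67.089) = 2.6442 cm.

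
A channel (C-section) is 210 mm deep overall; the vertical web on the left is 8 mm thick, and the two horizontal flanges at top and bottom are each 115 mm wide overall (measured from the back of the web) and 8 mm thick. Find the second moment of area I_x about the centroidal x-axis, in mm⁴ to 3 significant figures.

Break the section into simple shapes (no overlaps), measuring from the bottom-left corner of the bounding box.
Web: 8 × 210, A = 1 680 mm², y = 105 mm, Ī = 6 174 000 mm⁴.
Top flange (beyond web): 107 × 8, A = 856 mm², y = 206 mm, Ī = 4565.3 mm⁴.
Bottom flange (beyond web): 107 × 8, A = 856 mm², y = 4 mm, Ī = 4565.3 mm⁴.
By symmetry the centroid is at mid-height, ȳ = 105 mm.
Transfer each piece to the centroidal x-axis using Ī + A·d² with d = y − 105:
  web: d = 0 mm → contributes +6 174 000 mm⁴
  top flange (beyond web): d = 101 mm → contributes +8 736 621 mm⁴
  bottom flange (beyond web): d = -101 mm → contributes +8 736 621 mm⁴
Total I = 23 647 243 mm⁴.

I_x ≈ 2.36 × 10⁷ mm⁴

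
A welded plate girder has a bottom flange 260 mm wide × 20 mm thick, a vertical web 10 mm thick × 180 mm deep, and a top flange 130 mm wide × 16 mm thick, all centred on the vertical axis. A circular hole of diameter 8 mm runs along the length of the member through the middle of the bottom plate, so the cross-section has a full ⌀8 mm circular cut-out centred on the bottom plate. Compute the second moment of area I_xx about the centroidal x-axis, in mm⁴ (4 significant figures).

I_xx ≈ 6.583 × 10⁷ mm⁴

Split into non-overlapping primitives; take the origin at the lower-left of the bounding box.
Bottom plate: 260 × 20, A = 5 200 mm², y = 10 mm, Ī = 173 333 mm⁴.
Web plate: 10 × 180, A = 1 800 mm², y = 110 mm, Ī = 4 860 000 mm⁴.
Top plate: 130 × 16, A = 2 080 mm², y = 208 mm, Ī = 44373.3 mm⁴.
Hole (subtracted): ⌀8, A = 50.2655 mm², y = 10 mm, Ī = 201.062 mm⁴.
Centroid: ȳ = ΣA·y / ΣA = 75.5435 mm.
Transfer each piece to the centroidal x-axis using Ī + A·d² with d = y − 75.5435:
  bottom plate: d = -65.5435 mm → contributes +22 512 245 mm⁴
  web plate: d = 34.4565 mm → contributes +6 997 056 mm⁴
  top plate: d = 132.457 mm → contributes +36 537 425 mm⁴
  hole: d = -65.5435 mm → contributes −216 139 mm⁴
Total I = 65 830 587 mm⁴.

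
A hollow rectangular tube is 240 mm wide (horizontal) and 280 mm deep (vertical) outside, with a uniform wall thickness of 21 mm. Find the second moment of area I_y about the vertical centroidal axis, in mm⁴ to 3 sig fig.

Treat the section as a set of non-overlapping primitives; coordinates are from the bounding-box lower-left.
Outer rectangle: 240 × 280, A = 67 200 mm², x = 120 mm, Ī = 322 560 000 mm⁴.
Inner void (subtracted): 198 × 238, A = 47 124 mm², x = 120 mm, Ī = 153 954 108 mm⁴.
By symmetry the centroid is at mid-width, x̄ = 120 mm.
All pieces are centred on the vertical centroidal axis, so I = ΣĪ (holes subtracted) = 168 605 892 mm⁴.

I_y ≈ 1.69 × 10⁸ mm⁴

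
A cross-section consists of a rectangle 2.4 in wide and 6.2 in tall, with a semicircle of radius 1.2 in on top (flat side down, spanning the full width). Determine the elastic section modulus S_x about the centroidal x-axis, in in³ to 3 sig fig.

Break the section into simple shapes (no overlaps), measuring from the bottom-left corner of the bounding box.
Rectangular body: 2.4 × 6.2, A = 14.88 in², y = 3.1 in, Ī = 47.666 in⁴.
Semicircular cap: semicircle r = 1.2, A = 2.2619 in², y = 6.7093 in, Ī = 0.22759 in⁴.
Centroid: ȳ = ΣA·y / ΣA = 3.5763 in.
Transfer each piece to the centroidal x-axis using Ī + A·d² with d = y − 3.5763:
  rectangular body: d = -0.47626 in → contributes +51.041 in⁴
  semicircular cap: d = 3.133 in → contributes +22.431 in⁴
Total I = 73.471 in⁴.
Extreme fibre distance c = 3.8237 in; S = I/c = 19.215 in³.

S_x ≈ 19.2 in³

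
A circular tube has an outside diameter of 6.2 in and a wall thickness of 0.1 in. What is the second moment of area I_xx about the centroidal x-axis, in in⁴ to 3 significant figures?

Decompose the section into non-overlapping parts with the origin at the bottom-left of its bounding rectangle.
Outer circle: ⌀6.2, A = 30.191 in², y = 3.1 in, Ī = 72.533 in⁴.
Bore (subtracted): ⌀6, A = 28.274 in², y = 3.1 in, Ī = 63.617 in⁴.
By symmetry the centroid is at mid-height, ȳ = 3.1 in.
All pieces are centred on the centroidal x-axis, so I = ΣĪ (holes subtracted) = 8.9159 in⁴.

I_xx ≈ 8.92 in⁴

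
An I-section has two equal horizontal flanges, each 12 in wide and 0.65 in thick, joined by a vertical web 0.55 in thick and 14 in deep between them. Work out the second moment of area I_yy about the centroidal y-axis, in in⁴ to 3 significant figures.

I_yy ≈ 187 in⁴

Treat the section as a set of non-overlapping primitives; coordinates are from the bounding-box lower-left.
Bottom flange: 12 × 0.65, A = 7.8 in², x = 6 in, Ī = 93.6 in⁴.
Web: 0.55 × 14, A = 7.7 in², x = 6 in, Ī = 0.1941 in⁴.
Top flange: 12 × 0.65, A = 7.8 in², x = 6 in, Ī = 93.6 in⁴.
By symmetry the centroid is at mid-width, x̄ = 6 in.
All pieces are centred on the centroidal y-axis, so I = ΣĪ = 187.39 in⁴.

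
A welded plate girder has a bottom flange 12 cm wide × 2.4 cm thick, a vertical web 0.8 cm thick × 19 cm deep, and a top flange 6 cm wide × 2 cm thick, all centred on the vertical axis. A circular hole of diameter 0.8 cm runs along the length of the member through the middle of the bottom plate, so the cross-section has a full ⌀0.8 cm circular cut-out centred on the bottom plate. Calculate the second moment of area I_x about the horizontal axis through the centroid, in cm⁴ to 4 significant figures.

I_x ≈ 4475 cm⁴

Treat the section as a set of non-overlapping primitives; coordinates are from the bounding-box lower-left.
Bottom plate: 12 × 2.4, A = 28.8 cm², y = 1.2 cm, Ī = 13.824 cm⁴.
Web plate: 0.8 × 19, A = 15.2 cm², y = 11.9 cm, Ī = 457.267 cm⁴.
Top plate: 6 × 2, A = 12 cm², y = 22.4 cm, Ī = 4 cm⁴.
Hole (subtracted): ⌀0.8, A = 0.502655 cm², y = 1.2 cm, Ī = 0.0201062 cm⁴.
Centroid: ȳ = ΣA·y / ΣA = 8.71459 cm.
Transfer each piece to the horizontal axis through the centroid using Ī + A·d² with d = y − 8.71459:
  bottom plate: d = -7.51459 cm → contributes +1640.13 cm⁴
  web plate: d = 3.18541 cm → contributes +611.498 cm⁴
  top plate: d = 13.6854 cm → contributes +2251.48 cm⁴
  hole: d = -7.51459 cm → contributes −28.4046 cm⁴
Total I = 4474.71 cm⁴.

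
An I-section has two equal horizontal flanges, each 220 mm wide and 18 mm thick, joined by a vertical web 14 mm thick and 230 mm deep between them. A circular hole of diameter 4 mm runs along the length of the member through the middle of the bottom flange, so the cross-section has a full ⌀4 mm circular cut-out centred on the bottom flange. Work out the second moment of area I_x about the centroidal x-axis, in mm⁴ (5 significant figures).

Treat the section as a set of non-overlapping primitives; coordinates are from the bounding-box lower-left.
Bottom flange: 220 × 18, A = 3 960 mm², y = 9 mm, Ī = 106 920 mm⁴.
Web: 14 × 230, A = 3 220 mm², y = 133 mm, Ī = 14 194 833 mm⁴.
Top flange: 220 × 18, A = 3 960 mm², y = 257 mm, Ī = 106 920 mm⁴.
Hole (subtracted): ⌀4, A = 12.56637 mm², y = 9 mm, Ī = 12.56637 mm⁴.
Centroid: ȳ = ΣA·y / ΣA = 133.14 mm.
Transfer each piece to the centroidal x-axis using Ī + A·d² with d = y − 133.14:
  bottom flange: d = -124.14 mm → contributes +61 133 483 mm⁴
  web: d = -0.140035 mm → contributes +14 194 896 mm⁴
  top flange: d = 123.86 mm → contributes +60 858 432 mm⁴
  hole: d = -124.14 mm → contributes −193669.7 mm⁴
Total I = 135 993 142 mm⁴.

I_x ≈ 1.3599 × 10⁸ mm⁴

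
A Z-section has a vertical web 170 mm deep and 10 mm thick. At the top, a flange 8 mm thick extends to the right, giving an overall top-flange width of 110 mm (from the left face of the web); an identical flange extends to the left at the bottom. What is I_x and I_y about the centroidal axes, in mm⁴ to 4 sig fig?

I_x ≈ 1.460 × 10⁷ mm⁴, I_y ≈ 6.188 × 10⁶ mm⁴

Split into non-overlapping primitives; take the origin at the lower-left of the bounding box.
Web: 10 × 170, A = 1 700 mm², y = 85 mm, Ī = 4 094 167 mm⁴.
Top flange (beyond web): 100 × 8, A = 800 mm², y = 166 mm, Ī = 4266.67 mm⁴.
Bottom flange (beyond web): 100 × 8, A = 800 mm², y = 4 mm, Ī = 4266.67 mm⁴.
Centroid: ȳ = ΣA·y / ΣA = 85 mm.
Transfer each piece to the centroidal x-axis using Ī + A·d² with d = y − 85:
  web: d = 0 mm → contributes +4 094 167 mm⁴
  top flange (beyond web): d = 81 mm → contributes +5 253 067 mm⁴
  bottom flange (beyond web): d = -81 mm → contributes +5 253 067 mm⁴
Total I = 14 600 300 mm⁴.
For the y-axis: x̄ = 105 mm.
Repeating about the centroidal y-axis gives I_y = 6 187 500 mm⁴.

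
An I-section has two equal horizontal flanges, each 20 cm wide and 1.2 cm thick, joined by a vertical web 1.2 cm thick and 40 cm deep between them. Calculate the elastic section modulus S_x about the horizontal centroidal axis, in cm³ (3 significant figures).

Treat the section as a set of non-overlapping primitives; coordinates are from the bounding-box lower-left.
Bottom flange: 20 × 1.2, A = 24 cm², y = 0.6 cm, Ī = 2.88 cm⁴.
Web: 1.2 × 40, A = 48 cm², y = 21.2 cm, Ī = 6 400 cm⁴.
Top flange: 20 × 1.2, A = 24 cm², y = 41.8 cm, Ī = 2.88 cm⁴.
By symmetry the centroid is at mid-height, ȳ = 21.2 cm.
Transfer each piece to the horizontal centroidal axis using Ī + A·d² with d = y − 21.2:
  bottom flange: d = -20.6 cm → contributes +10 188 cm⁴
  web: d = 0 cm → contributes +6 400 cm⁴
  top flange: d = 20.6 cm → contributes +10 188 cm⁴
Total I = 26 775 cm⁴.
Extreme fibre distance c = 21.2 cm; S = I/c = 1 263 cm³.

S_x ≈ 1260 cm³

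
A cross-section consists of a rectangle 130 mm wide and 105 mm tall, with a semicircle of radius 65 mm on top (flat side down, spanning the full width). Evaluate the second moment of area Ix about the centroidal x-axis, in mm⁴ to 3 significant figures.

Ix ≈ 4.31 × 10⁷ mm⁴

Decompose the section into non-overlapping parts with the origin at the bottom-left of its bounding rectangle.
Rectangular body: 130 × 105, A = 13 650 mm², y = 52.5 mm, Ī = 12 540 938 mm⁴.
Semicircular cap: semicircle r = 65, A = 6636.6 mm², y = 132.59 mm, Ī = 1 959 230 mm⁴.
Centroid: ȳ = ΣA·y / ΣA = 78.7 mm.
Transfer each piece to the centroidal x-axis using Ī + A·d² with d = y − 78.7:
  rectangular body: d = -26.2 mm → contributes +21 910 713 mm⁴
  semicircular cap: d = 53.887 mm → contributes +21 230 718 mm⁴
Total I = 43 141 431 mm⁴.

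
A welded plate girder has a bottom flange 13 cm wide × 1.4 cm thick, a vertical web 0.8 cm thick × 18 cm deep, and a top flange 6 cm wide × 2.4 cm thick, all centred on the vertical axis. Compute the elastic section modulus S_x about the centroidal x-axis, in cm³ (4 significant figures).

S_x ≈ 298.4 cm³

Treat the section as a set of non-overlapping primitives; coordinates are from the bounding-box lower-left.
Bottom plate: 13 × 1.4, A = 18.2 cm², y = 0.7 cm, Ī = 2.97267 cm⁴.
Web plate: 0.8 × 18, A = 14.4 cm², y = 10.4 cm, Ī = 388.8 cm⁴.
Top plate: 6 × 2.4, A = 14.4 cm², y = 20.6 cm, Ī = 6.912 cm⁴.
Centroid: ȳ = ΣA·y / ΣA = 9.76894 cm.
Transfer each piece to the centroidal x-axis using Ī + A·d² with d = y − 9.76894:
  bottom plate: d = -9.06894 cm → contributes +1499.84 cm⁴
  web plate: d = 0.631064 cm → contributes +394.535 cm⁴
  top plate: d = 10.8311 cm → contributes +1696.2 cm⁴
Total I = 3590.58 cm⁴.
Extreme fibre distance c = 12.0311 cm; S = I/c = 298.443 cm³.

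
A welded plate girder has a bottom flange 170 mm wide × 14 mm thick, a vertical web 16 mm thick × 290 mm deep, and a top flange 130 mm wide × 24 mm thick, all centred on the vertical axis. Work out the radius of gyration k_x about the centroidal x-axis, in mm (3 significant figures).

k_x ≈ 127 mm

Decompose the section into non-overlapping parts with the origin at the bottom-left of its bounding rectangle.
Bottom plate: 170 × 14, A = 2 380 mm², y = 7 mm, Ī = 38 873 mm⁴.
Web plate: 16 × 290, A = 4 640 mm², y = 159 mm, Ī = 32 518 667 mm⁴.
Top plate: 130 × 24, A = 3 120 mm², y = 316 mm, Ī = 149 760 mm⁴.
Centroid: ȳ = ΣA·y / ΣA = 171.63 mm.
Transfer each piece to the centroidal x-axis using Ī + A·d² with d = y − 171.63:
  bottom plate: d = -164.63 mm → contributes +64 545 013 mm⁴
  web plate: d = -12.631 mm → contributes +33 258 961 mm⁴
  top plate: d = 144.37 mm → contributes +65 177 926 mm⁴
Total I = 162 981 901 mm⁴.
Radius of gyration: k = √(I/A) = √(162 981 901 / 10 140) = 126.78 mm.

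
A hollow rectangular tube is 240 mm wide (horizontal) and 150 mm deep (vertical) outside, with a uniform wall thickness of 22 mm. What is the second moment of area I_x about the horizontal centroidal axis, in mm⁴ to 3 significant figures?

Split into non-overlapping primitives; take the origin at the lower-left of the bounding box.
Outer rectangle: 240 × 150, A = 36 000 mm², y = 75 mm, Ī = 67 500 000 mm⁴.
Inner void (subtracted): 196 × 106, A = 20 776 mm², y = 75 mm, Ī = 19 453 261 mm⁴.
By symmetry the centroid is at mid-height, ȳ = 75 mm.
All pieces are centred on the horizontal centroidal axis, so I = ΣĪ (holes subtracted) = 48 046 739 mm⁴.

I_x ≈ 4.80 × 10⁷ mm⁴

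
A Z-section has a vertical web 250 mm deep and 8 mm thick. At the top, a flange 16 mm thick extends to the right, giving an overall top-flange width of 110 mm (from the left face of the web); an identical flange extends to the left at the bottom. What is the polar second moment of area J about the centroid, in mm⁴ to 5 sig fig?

J ≈ 6.7881 × 10⁷ mm⁴

Split into non-overlapping primitives; take the origin at the lower-left of the bounding box.
Web: 8 × 250, A = 2 000 mm², y = 125 mm, Ī = 10 416 667 mm⁴.
Top flange (beyond web): 102 × 16, A = 1 632 mm², y = 242 mm, Ī = 34 816 mm⁴.
Bottom flange (beyond web): 102 × 16, A = 1 632 mm², y = 8 mm, Ī = 34 816 mm⁴.
Centroid: ȳ = ΣA·y / ΣA = 125 mm.
Transfer each piece to the centroidal x-axis using Ī + A·d² with d = y − 125:
  web: d = 0 mm → contributes +10 416 667 mm⁴
  top flange (beyond web): d = 117 mm → contributes +22 375 264 mm⁴
  bottom flange (beyond web): d = -117 mm → contributes +22 375 264 mm⁴
Total I = 55 167 195 mm⁴.
For the y-axis: x̄ = 106 mm.
Repeating about the centroidal y-axis gives I_y = 12 714 155 mm⁴.
Polar second moment: J = I_x + I_y = 67 881 349 mm⁴.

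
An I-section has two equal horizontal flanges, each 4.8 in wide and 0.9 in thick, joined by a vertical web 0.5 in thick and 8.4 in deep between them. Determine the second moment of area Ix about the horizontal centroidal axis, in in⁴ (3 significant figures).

Ix ≈ 212 in⁴

Treat the section as a set of non-overlapping primitives; coordinates are from the bounding-box lower-left.
Bottom flange: 4.8 × 0.9, A = 4.32 in², y = 0.45 in, Ī = 0.2916 in⁴.
Web: 0.5 × 8.4, A = 4.2 in², y = 5.1 in, Ī = 24.696 in⁴.
Top flange: 4.8 × 0.9, A = 4.32 in², y = 9.75 in, Ī = 0.2916 in⁴.
By symmetry the centroid is at mid-height, ȳ = 5.1 in.
Transfer each piece to the horizontal centroidal axis using Ī + A·d² with d = y − 5.1:
  bottom flange: d = -4.65 in → contributes +93.701 in⁴
  web: d = 0 in → contributes +24.696 in⁴
  top flange: d = 4.65 in → contributes +93.701 in⁴
Total I = 212.1 in⁴.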